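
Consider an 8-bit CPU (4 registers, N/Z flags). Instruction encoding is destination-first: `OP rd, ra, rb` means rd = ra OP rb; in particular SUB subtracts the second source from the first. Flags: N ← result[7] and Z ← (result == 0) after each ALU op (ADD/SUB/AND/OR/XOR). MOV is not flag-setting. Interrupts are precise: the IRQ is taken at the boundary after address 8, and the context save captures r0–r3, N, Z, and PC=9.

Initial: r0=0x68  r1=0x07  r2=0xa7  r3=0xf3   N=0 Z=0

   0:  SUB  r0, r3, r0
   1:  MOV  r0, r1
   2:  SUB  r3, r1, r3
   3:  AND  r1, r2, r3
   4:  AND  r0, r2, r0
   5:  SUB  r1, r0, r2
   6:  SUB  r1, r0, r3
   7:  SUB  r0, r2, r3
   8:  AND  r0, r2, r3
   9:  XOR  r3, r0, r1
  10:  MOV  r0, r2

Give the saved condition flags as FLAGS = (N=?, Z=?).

after  0: r0=0x8b r1=0x07 r2=0xa7 r3=0xf3  N=1 Z=0
after  1: r0=0x07 r1=0x07 r2=0xa7 r3=0xf3  N=1 Z=0
after  2: r0=0x07 r1=0x07 r2=0xa7 r3=0x14  N=0 Z=0
after  3: r0=0x07 r1=0x04 r2=0xa7 r3=0x14  N=0 Z=0
after  4: r0=0x07 r1=0x04 r2=0xa7 r3=0x14  N=0 Z=0
after  5: r0=0x07 r1=0x60 r2=0xa7 r3=0x14  N=0 Z=0
after  6: r0=0x07 r1=0xf3 r2=0xa7 r3=0x14  N=1 Z=0
after  7: r0=0x93 r1=0xf3 r2=0xa7 r3=0x14  N=1 Z=0
after  8: r0=0x04 r1=0xf3 r2=0xa7 r3=0x14  N=0 Z=0
-- IRQ taken; context saved, return-PC = 9 --

FLAGS = (N=0, Z=0)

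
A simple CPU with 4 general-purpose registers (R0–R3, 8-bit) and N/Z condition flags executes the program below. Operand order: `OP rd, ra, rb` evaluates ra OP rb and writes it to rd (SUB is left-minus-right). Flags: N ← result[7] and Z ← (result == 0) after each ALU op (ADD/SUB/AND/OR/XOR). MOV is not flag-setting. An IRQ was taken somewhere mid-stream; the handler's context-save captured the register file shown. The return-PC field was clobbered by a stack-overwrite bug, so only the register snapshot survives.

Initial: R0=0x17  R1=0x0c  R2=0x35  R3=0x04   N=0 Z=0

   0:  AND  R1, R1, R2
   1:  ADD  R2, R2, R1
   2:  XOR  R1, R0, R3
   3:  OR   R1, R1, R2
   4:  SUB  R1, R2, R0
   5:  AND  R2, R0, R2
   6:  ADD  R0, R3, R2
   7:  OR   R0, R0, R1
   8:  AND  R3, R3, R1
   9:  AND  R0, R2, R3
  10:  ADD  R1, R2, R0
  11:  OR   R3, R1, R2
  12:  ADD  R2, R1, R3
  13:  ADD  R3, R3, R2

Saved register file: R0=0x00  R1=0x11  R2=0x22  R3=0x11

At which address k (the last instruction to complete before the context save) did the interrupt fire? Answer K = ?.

K = 12

after  0: R0=0x17 R1=0x04 R2=0x35 R3=0x04  N=0 Z=0
after  1: R0=0x17 R1=0x04 R2=0x39 R3=0x04  N=0 Z=0
after  2: R0=0x17 R1=0x13 R2=0x39 R3=0x04  N=0 Z=0
after  3: R0=0x17 R1=0x3b R2=0x39 R3=0x04  N=0 Z=0
after  4: R0=0x17 R1=0x22 R2=0x39 R3=0x04  N=0 Z=0
after  5: R0=0x17 R1=0x22 R2=0x11 R3=0x04  N=0 Z=0
after  6: R0=0x15 R1=0x22 R2=0x11 R3=0x04  N=0 Z=0
after  7: R0=0x37 R1=0x22 R2=0x11 R3=0x04  N=0 Z=0
after  8: R0=0x37 R1=0x22 R2=0x11 R3=0x00  N=0 Z=1
after  9: R0=0x00 R1=0x22 R2=0x11 R3=0x00  N=0 Z=1
after 10: R0=0x00 R1=0x11 R2=0x11 R3=0x00  N=0 Z=0
after 11: R0=0x00 R1=0x11 R2=0x11 R3=0x11  N=0 Z=0
after 12: R0=0x00 R1=0x11 R2=0x22 R3=0x11  N=0 Z=0
-- IRQ taken; context saved, return-PC = 13 --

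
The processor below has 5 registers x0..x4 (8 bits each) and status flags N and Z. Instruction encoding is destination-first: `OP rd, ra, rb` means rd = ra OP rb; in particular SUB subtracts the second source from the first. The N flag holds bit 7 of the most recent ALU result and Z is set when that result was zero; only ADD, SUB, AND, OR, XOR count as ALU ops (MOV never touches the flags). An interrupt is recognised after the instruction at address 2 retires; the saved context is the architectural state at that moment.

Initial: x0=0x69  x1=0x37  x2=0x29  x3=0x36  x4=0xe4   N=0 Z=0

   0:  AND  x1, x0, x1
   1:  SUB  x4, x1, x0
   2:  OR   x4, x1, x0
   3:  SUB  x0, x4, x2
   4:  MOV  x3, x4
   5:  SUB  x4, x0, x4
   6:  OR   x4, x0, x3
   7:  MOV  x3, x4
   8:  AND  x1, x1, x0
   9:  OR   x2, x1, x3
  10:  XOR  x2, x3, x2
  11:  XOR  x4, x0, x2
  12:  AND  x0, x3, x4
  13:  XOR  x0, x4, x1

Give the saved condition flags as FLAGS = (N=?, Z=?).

FLAGS = (N=0, Z=0)

after  0: x0=0x69 x1=0x21 x2=0x29 x3=0x36 x4=0xe4  N=0 Z=0
after  1: x0=0x69 x1=0x21 x2=0x29 x3=0x36 x4=0xb8  N=1 Z=0
after  2: x0=0x69 x1=0x21 x2=0x29 x3=0x36 x4=0x69  N=0 Z=0
-- IRQ taken; context saved, return-PC = 3 --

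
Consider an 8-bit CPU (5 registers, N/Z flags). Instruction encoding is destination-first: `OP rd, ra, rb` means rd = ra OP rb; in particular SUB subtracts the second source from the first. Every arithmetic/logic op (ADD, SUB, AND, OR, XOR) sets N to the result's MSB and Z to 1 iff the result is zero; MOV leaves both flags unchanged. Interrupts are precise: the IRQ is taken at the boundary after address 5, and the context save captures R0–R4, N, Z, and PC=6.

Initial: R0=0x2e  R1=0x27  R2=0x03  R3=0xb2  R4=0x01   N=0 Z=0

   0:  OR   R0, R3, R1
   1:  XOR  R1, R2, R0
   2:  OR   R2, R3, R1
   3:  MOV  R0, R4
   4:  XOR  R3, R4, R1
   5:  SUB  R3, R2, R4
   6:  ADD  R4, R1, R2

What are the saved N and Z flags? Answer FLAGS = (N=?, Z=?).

FLAGS = (N=1, Z=0)

after  0: R0=0xb7 R1=0x27 R2=0x03 R3=0xb2 R4=0x01  N=1 Z=0
after  1: R0=0xb7 R1=0xb4 R2=0x03 R3=0xb2 R4=0x01  N=1 Z=0
after  2: R0=0xb7 R1=0xb4 R2=0xb6 R3=0xb2 R4=0x01  N=1 Z=0
after  3: R0=0x01 R1=0xb4 R2=0xb6 R3=0xb2 R4=0x01  N=1 Z=0
after  4: R0=0x01 R1=0xb4 R2=0xb6 R3=0xb5 R4=0x01  N=1 Z=0
after  5: R0=0x01 R1=0xb4 R2=0xb6 R3=0xb5 R4=0x01  N=1 Z=0
-- IRQ taken; context saved, return-PC = 6 --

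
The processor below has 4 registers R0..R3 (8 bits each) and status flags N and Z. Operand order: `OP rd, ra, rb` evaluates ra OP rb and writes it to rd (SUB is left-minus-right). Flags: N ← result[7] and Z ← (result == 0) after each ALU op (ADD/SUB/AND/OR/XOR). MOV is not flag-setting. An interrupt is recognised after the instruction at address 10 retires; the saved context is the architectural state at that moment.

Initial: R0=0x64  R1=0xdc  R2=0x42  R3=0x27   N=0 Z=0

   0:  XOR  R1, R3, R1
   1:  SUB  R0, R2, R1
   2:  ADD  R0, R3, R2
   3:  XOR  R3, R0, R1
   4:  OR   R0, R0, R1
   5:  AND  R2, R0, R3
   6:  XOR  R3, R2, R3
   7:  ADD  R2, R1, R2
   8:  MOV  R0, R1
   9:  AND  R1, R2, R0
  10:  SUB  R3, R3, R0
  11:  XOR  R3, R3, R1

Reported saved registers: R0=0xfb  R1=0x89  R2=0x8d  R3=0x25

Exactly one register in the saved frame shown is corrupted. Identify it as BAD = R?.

BAD = R3

after  0: R0=0x64 R1=0xfb R2=0x42 R3=0x27  N=1 Z=0
after  1: R0=0x47 R1=0xfb R2=0x42 R3=0x27  N=0 Z=0
after  2: R0=0x69 R1=0xfb R2=0x42 R3=0x27  N=0 Z=0
after  3: R0=0x69 R1=0xfb R2=0x42 R3=0x92  N=1 Z=0
after  4: R0=0xfb R1=0xfb R2=0x42 R3=0x92  N=1 Z=0
after  5: R0=0xfb R1=0xfb R2=0x92 R3=0x92  N=1 Z=0
after  6: R0=0xfb R1=0xfb R2=0x92 R3=0x00  N=0 Z=1
after  7: R0=0xfb R1=0xfb R2=0x8d R3=0x00  N=1 Z=0
after  8: R0=0xfb R1=0xfb R2=0x8d R3=0x00  N=1 Z=0
after  9: R0=0xfb R1=0x89 R2=0x8d R3=0x00  N=1 Z=0
after 10: R0=0xfb R1=0x89 R2=0x8d R3=0x05  N=0 Z=0
-- IRQ taken; context saved, return-PC = 11 --
mismatch: R3: reported 0x25 vs actual 0x05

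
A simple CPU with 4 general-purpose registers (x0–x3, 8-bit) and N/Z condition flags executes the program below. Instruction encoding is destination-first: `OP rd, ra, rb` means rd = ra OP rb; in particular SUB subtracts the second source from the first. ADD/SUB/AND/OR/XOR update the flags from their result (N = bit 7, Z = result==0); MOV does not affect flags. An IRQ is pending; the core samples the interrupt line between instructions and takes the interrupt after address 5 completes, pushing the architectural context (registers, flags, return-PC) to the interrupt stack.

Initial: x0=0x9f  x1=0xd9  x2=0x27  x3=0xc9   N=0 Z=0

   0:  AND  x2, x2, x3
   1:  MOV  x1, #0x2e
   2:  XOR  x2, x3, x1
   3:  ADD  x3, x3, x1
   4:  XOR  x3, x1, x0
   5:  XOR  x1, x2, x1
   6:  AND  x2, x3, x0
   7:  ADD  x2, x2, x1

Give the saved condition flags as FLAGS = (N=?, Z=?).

FLAGS = (N=1, Z=0)

after  0: x0=0x9f x1=0xd9 x2=0x01 x3=0xc9  N=0 Z=0
after  1: x0=0x9f x1=0x2e x2=0x01 x3=0xc9  N=0 Z=0
after  2: x0=0x9f x1=0x2e x2=0xe7 x3=0xc9  N=1 Z=0
after  3: x0=0x9f x1=0x2e x2=0xe7 x3=0xf7  N=1 Z=0
after  4: x0=0x9f x1=0x2e x2=0xe7 x3=0xb1  N=1 Z=0
after  5: x0=0x9f x1=0xc9 x2=0xe7 x3=0xb1  N=1 Z=0
-- IRQ taken; context saved, return-PC = 6 --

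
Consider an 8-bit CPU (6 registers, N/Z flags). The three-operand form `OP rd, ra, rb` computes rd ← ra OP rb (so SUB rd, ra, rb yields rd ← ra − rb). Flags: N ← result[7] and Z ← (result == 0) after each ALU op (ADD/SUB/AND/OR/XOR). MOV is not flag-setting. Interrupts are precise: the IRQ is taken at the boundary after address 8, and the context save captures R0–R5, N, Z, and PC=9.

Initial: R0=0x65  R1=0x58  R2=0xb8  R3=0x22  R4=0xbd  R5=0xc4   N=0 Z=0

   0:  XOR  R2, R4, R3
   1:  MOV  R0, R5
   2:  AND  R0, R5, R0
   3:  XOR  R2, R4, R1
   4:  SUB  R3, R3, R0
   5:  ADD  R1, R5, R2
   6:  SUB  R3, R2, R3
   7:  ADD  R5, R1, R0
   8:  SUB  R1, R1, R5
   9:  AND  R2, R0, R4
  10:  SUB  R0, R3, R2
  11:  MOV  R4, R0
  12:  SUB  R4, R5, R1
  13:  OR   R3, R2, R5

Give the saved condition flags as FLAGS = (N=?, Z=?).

after  0: R0=0x65 R1=0x58 R2=0x9f R3=0x22 R4=0xbd R5=0xc4  N=1 Z=0
after  1: R0=0xc4 R1=0x58 R2=0x9f R3=0x22 R4=0xbd R5=0xc4  N=1 Z=0
after  2: R0=0xc4 R1=0x58 R2=0x9f R3=0x22 R4=0xbd R5=0xc4  N=1 Z=0
after  3: R0=0xc4 R1=0x58 R2=0xe5 R3=0x22 R4=0xbd R5=0xc4  N=1 Z=0
after  4: R0=0xc4 R1=0x58 R2=0xe5 R3=0x5e R4=0xbd R5=0xc4  N=0 Z=0
after  5: R0=0xc4 R1=0xa9 R2=0xe5 R3=0x5e R4=0xbd R5=0xc4  N=1 Z=0
after  6: R0=0xc4 R1=0xa9 R2=0xe5 R3=0x87 R4=0xbd R5=0xc4  N=1 Z=0
after  7: R0=0xc4 R1=0xa9 R2=0xe5 R3=0x87 R4=0xbd R5=0x6d  N=0 Z=0
after  8: R0=0xc4 R1=0x3c R2=0xe5 R3=0x87 R4=0xbd R5=0x6d  N=0 Z=0
-- IRQ taken; context saved, return-PC = 9 --

FLAGS = (N=0, Z=0)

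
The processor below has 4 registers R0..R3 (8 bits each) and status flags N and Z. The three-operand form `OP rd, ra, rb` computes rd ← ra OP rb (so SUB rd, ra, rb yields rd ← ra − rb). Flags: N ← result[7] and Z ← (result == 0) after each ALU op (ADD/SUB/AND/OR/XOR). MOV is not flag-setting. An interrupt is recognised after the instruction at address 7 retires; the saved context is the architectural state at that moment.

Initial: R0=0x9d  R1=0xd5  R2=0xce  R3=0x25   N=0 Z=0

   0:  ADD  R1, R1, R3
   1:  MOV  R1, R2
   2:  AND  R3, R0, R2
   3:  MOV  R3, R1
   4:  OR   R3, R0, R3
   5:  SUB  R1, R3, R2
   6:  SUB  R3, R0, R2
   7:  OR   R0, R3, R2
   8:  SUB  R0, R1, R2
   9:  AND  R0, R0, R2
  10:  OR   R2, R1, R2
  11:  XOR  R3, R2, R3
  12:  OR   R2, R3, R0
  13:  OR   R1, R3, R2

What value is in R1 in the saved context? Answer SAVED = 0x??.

after  0: R0=0x9d R1=0xfa R2=0xce R3=0x25  N=1 Z=0
after  1: R0=0x9d R1=0xce R2=0xce R3=0x25  N=1 Z=0
after  2: R0=0x9d R1=0xce R2=0xce R3=0x8c  N=1 Z=0
after  3: R0=0x9d R1=0xce R2=0xce R3=0xce  N=1 Z=0
after  4: R0=0x9d R1=0xce R2=0xce R3=0xdf  N=1 Z=0
after  5: R0=0x9d R1=0x11 R2=0xce R3=0xdf  N=0 Z=0
after  6: R0=0x9d R1=0x11 R2=0xce R3=0xcf  N=1 Z=0
after  7: R0=0xcf R1=0x11 R2=0xce R3=0xcf  N=1 Z=0
-- IRQ taken; context saved, return-PC = 8 --

SAVED = 0x11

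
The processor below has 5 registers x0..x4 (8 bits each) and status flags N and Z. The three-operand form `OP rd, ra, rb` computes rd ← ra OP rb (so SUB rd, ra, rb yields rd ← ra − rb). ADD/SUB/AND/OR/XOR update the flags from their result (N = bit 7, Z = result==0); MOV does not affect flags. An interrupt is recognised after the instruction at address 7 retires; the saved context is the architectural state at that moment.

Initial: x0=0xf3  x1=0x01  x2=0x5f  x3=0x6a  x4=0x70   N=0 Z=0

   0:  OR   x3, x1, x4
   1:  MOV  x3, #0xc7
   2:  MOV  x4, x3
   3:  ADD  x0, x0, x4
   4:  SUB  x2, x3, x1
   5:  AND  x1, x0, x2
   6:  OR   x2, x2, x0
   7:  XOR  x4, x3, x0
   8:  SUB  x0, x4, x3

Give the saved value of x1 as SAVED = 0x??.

after  0: x0=0xf3 x1=0x01 x2=0x5f x3=0x71 x4=0x70  N=0 Z=0
after  1: x0=0xf3 x1=0x01 x2=0x5f x3=0xc7 x4=0x70  N=0 Z=0
after  2: x0=0xf3 x1=0x01 x2=0x5f x3=0xc7 x4=0xc7  N=0 Z=0
after  3: x0=0xba x1=0x01 x2=0x5f x3=0xc7 x4=0xc7  N=1 Z=0
after  4: x0=0xba x1=0x01 x2=0xc6 x3=0xc7 x4=0xc7  N=1 Z=0
after  5: x0=0xba x1=0x82 x2=0xc6 x3=0xc7 x4=0xc7  N=1 Z=0
after  6: x0=0xba x1=0x82 x2=0xfe x3=0xc7 x4=0xc7  N=1 Z=0
after  7: x0=0xba x1=0x82 x2=0xfe x3=0xc7 x4=0x7d  N=0 Z=0
-- IRQ taken; context saved, return-PC = 8 --

SAVED = 0x82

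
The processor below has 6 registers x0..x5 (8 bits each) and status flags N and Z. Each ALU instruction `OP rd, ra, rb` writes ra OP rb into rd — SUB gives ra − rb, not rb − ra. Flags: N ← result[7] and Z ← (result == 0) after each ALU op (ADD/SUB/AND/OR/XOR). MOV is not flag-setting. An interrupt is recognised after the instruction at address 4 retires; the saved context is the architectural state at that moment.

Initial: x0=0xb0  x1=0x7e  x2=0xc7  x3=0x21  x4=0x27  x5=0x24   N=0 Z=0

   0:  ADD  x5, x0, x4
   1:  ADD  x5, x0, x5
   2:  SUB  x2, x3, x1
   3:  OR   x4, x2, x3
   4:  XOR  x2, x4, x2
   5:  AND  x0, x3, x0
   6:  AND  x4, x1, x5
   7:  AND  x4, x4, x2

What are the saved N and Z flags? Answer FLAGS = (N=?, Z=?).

FLAGS = (N=0, Z=1)

after  0: x0=0xb0 x1=0x7e x2=0xc7 x3=0x21 x4=0x27 x5=0xd7  N=1 Z=0
after  1: x0=0xb0 x1=0x7e x2=0xc7 x3=0x21 x4=0x27 x5=0x87  N=1 Z=0
after  2: x0=0xb0 x1=0x7e x2=0xa3 x3=0x21 x4=0x27 x5=0x87  N=1 Z=0
after  3: x0=0xb0 x1=0x7e x2=0xa3 x3=0x21 x4=0xa3 x5=0x87  N=1 Z=0
after  4: x0=0xb0 x1=0x7e x2=0x00 x3=0x21 x4=0xa3 x5=0x87  N=0 Z=1
-- IRQ taken; context saved, return-PC = 5 --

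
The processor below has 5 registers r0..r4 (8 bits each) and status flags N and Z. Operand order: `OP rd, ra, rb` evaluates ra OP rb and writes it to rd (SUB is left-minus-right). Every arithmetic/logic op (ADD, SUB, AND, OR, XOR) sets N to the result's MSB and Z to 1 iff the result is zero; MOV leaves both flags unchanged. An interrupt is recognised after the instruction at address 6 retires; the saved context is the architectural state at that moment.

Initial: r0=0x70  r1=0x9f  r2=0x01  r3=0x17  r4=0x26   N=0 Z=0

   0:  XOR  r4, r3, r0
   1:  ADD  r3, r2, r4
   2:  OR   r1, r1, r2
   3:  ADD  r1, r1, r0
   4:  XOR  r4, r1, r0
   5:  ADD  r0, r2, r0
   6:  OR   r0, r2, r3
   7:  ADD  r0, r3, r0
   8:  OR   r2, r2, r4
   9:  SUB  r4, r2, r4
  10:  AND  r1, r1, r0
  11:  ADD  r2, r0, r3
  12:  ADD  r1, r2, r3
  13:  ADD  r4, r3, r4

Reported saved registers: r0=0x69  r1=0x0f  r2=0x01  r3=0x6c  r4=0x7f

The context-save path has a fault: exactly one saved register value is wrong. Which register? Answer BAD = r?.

after  0: r0=0x70 r1=0x9f r2=0x01 r3=0x17 r4=0x67  N=0 Z=0
after  1: r0=0x70 r1=0x9f r2=0x01 r3=0x68 r4=0x67  N=0 Z=0
after  2: r0=0x70 r1=0x9f r2=0x01 r3=0x68 r4=0x67  N=1 Z=0
after  3: r0=0x70 r1=0x0f r2=0x01 r3=0x68 r4=0x67  N=0 Z=0
after  4: r0=0x70 r1=0x0f r2=0x01 r3=0x68 r4=0x7f  N=0 Z=0
after  5: r0=0x71 r1=0x0f r2=0x01 r3=0x68 r4=0x7f  N=0 Z=0
after  6: r0=0x69 r1=0x0f r2=0x01 r3=0x68 r4=0x7f  N=0 Z=0
-- IRQ taken; context saved, return-PC = 7 --
mismatch: r3: reported 0x6c vs actual 0x68

BAD = r3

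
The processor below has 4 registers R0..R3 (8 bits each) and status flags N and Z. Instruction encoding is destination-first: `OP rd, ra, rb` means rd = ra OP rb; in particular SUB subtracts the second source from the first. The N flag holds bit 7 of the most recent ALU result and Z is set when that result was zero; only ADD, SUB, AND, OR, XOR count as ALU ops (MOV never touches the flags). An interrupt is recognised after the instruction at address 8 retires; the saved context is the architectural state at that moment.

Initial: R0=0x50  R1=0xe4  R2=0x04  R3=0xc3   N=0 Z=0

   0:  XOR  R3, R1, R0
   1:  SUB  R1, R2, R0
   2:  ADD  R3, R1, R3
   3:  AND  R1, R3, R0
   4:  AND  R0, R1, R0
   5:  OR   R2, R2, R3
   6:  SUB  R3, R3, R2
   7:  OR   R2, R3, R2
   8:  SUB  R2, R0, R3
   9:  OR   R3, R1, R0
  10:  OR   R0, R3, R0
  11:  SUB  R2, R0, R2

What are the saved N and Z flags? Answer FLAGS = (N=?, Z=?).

after  0: R0=0x50 R1=0xe4 R2=0x04 R3=0xb4  N=1 Z=0
after  1: R0=0x50 R1=0xb4 R2=0x04 R3=0xb4  N=1 Z=0
after  2: R0=0x50 R1=0xb4 R2=0x04 R3=0x68  N=0 Z=0
after  3: R0=0x50 R1=0x40 R2=0x04 R3=0x68  N=0 Z=0
after  4: R0=0x40 R1=0x40 R2=0x04 R3=0x68  N=0 Z=0
after  5: R0=0x40 R1=0x40 R2=0x6c R3=0x68  N=0 Z=0
after  6: R0=0x40 R1=0x40 R2=0x6c R3=0xfc  N=1 Z=0
after  7: R0=0x40 R1=0x40 R2=0xfc R3=0xfc  N=1 Z=0
after  8: R0=0x40 R1=0x40 R2=0x44 R3=0xfc  N=0 Z=0
-- IRQ taken; context saved, return-PC = 9 --

FLAGS = (N=0, Z=0)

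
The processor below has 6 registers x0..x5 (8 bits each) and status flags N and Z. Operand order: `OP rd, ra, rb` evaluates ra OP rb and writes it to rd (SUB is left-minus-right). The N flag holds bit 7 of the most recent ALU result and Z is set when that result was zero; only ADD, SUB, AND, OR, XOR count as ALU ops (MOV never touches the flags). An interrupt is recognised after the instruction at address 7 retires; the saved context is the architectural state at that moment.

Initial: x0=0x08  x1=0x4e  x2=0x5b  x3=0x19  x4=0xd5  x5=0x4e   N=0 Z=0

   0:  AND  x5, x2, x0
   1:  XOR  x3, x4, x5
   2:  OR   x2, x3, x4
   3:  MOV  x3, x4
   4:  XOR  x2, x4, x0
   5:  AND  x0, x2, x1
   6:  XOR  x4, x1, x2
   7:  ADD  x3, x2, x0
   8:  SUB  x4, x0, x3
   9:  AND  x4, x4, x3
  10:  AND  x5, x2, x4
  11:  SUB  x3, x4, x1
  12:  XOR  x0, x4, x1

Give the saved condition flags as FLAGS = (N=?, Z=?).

FLAGS = (N=0, Z=0)

after  0: x0=0x08 x1=0x4e x2=0x5b x3=0x19 x4=0xd5 x5=0x08  N=0 Z=0
after  1: x0=0x08 x1=0x4e x2=0x5b x3=0xdd x4=0xd5 x5=0x08  N=1 Z=0
after  2: x0=0x08 x1=0x4e x2=0xdd x3=0xdd x4=0xd5 x5=0x08  N=1 Z=0
after  3: x0=0x08 x1=0x4e x2=0xdd x3=0xd5 x4=0xd5 x5=0x08  N=1 Z=0
after  4: x0=0x08 x1=0x4e x2=0xdd x3=0xd5 x4=0xd5 x5=0x08  N=1 Z=0
after  5: x0=0x4c x1=0x4e x2=0xdd x3=0xd5 x4=0xd5 x5=0x08  N=0 Z=0
after  6: x0=0x4c x1=0x4e x2=0xdd x3=0xd5 x4=0x93 x5=0x08  N=1 Z=0
after  7: x0=0x4c x1=0x4e x2=0xdd x3=0x29 x4=0x93 x5=0x08  N=0 Z=0
-- IRQ taken; context saved, return-PC = 8 --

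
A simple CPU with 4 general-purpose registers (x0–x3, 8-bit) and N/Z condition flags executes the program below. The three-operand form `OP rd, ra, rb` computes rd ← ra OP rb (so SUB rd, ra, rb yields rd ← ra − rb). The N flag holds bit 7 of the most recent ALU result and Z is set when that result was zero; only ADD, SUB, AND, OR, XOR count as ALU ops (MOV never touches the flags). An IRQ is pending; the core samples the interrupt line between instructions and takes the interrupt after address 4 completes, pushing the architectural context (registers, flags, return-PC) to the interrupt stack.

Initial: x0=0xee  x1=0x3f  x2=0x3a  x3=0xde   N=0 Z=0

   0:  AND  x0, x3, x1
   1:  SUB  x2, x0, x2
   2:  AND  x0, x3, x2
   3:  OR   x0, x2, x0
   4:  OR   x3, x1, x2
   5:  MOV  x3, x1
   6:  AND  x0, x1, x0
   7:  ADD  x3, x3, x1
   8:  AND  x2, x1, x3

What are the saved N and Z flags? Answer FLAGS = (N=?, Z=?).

FLAGS = (N=1, Z=0)

after  0: x0=0x1e x1=0x3f x2=0x3a x3=0xde  N=0 Z=0
after  1: x0=0x1e x1=0x3f x2=0xe4 x3=0xde  N=1 Z=0
after  2: x0=0xc4 x1=0x3f x2=0xe4 x3=0xde  N=1 Z=0
after  3: x0=0xe4 x1=0x3f x2=0xe4 x3=0xde  N=1 Z=0
after  4: x0=0xe4 x1=0x3f x2=0xe4 x3=0xff  N=1 Z=0
-- IRQ taken; context saved, return-PC = 5 --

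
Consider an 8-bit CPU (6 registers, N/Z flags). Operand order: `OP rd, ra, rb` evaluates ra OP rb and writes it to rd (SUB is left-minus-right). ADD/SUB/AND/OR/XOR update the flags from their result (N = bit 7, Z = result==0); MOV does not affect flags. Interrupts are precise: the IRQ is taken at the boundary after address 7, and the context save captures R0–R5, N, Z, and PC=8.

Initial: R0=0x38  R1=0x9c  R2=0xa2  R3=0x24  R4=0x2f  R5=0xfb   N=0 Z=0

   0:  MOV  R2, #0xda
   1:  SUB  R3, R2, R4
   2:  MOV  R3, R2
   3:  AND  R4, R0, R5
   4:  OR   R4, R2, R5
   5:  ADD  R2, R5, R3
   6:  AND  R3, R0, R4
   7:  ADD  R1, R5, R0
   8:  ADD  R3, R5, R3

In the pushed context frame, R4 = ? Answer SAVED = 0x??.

SAVED = 0xfb

after  0: R0=0x38 R1=0x9c R2=0xda R3=0x24 R4=0x2f R5=0xfb  N=0 Z=0
after  1: R0=0x38 R1=0x9c R2=0xda R3=0xab R4=0x2f R5=0xfb  N=1 Z=0
after  2: R0=0x38 R1=0x9c R2=0xda R3=0xda R4=0x2f R5=0xfb  N=1 Z=0
after  3: R0=0x38 R1=0x9c R2=0xda R3=0xda R4=0x38 R5=0xfb  N=0 Z=0
after  4: R0=0x38 R1=0x9c R2=0xda R3=0xda R4=0xfb R5=0xfb  N=1 Z=0
after  5: R0=0x38 R1=0x9c R2=0xd5 R3=0xda R4=0xfb R5=0xfb  N=1 Z=0
after  6: R0=0x38 R1=0x9c R2=0xd5 R3=0x38 R4=0xfb R5=0xfb  N=0 Z=0
after  7: R0=0x38 R1=0x33 R2=0xd5 R3=0x38 R4=0xfb R5=0xfb  N=0 Z=0
-- IRQ taken; context saved, return-PC = 8 --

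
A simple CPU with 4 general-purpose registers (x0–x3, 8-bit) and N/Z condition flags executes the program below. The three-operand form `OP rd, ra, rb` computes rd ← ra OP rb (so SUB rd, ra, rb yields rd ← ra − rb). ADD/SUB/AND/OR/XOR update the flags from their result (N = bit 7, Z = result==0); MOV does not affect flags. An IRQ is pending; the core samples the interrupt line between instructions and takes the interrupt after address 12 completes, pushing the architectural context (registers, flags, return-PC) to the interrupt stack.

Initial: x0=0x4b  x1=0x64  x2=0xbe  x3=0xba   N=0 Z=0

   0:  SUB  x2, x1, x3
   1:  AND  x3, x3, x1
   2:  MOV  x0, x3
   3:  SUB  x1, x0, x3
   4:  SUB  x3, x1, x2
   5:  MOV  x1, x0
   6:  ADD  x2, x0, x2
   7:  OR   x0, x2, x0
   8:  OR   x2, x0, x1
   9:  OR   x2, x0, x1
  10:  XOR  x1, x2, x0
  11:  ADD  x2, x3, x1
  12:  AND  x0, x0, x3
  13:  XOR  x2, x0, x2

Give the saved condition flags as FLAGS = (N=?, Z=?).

FLAGS = (N=0, Z=0)

after  0: x0=0x4b x1=0x64 x2=0xaa x3=0xba  N=1 Z=0
after  1: x0=0x4b x1=0x64 x2=0xaa x3=0x20  N=0 Z=0
after  2: x0=0x20 x1=0x64 x2=0xaa x3=0x20  N=0 Z=0
after  3: x0=0x20 x1=0x00 x2=0xaa x3=0x20  N=0 Z=1
after  4: x0=0x20 x1=0x00 x2=0xaa x3=0x56  N=0 Z=0
after  5: x0=0x20 x1=0x20 x2=0xaa x3=0x56  N=0 Z=0
after  6: x0=0x20 x1=0x20 x2=0xca x3=0x56  N=1 Z=0
after  7: x0=0xea x1=0x20 x2=0xca x3=0x56  N=1 Z=0
after  8: x0=0xea x1=0x20 x2=0xea x3=0x56  N=1 Z=0
after  9: x0=0xea x1=0x20 x2=0xea x3=0x56  N=1 Z=0
after 10: x0=0xea x1=0x00 x2=0xea x3=0x56  N=0 Z=1
after 11: x0=0xea x1=0x00 x2=0x56 x3=0x56  N=0 Z=0
after 12: x0=0x42 x1=0x00 x2=0x56 x3=0x56  N=0 Z=0
-- IRQ taken; context saved, return-PC = 13 --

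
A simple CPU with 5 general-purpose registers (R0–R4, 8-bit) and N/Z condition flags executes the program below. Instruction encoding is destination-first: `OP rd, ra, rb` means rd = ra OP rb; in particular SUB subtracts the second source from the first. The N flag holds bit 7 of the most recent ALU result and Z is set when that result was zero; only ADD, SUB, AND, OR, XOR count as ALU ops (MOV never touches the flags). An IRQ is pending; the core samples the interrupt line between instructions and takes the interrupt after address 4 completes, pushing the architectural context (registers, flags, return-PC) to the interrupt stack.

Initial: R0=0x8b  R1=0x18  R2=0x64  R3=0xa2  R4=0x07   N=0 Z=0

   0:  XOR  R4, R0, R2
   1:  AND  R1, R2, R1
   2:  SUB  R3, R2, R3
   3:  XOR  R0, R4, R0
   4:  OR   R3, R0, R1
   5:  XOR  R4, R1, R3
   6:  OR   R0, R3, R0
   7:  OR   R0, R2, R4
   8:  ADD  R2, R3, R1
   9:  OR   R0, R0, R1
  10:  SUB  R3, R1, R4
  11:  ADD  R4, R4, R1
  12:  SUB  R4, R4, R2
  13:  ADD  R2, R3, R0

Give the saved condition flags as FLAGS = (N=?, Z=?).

FLAGS = (N=0, Z=0)

after  0: R0=0x8b R1=0x18 R2=0x64 R3=0xa2 R4=0xef  N=1 Z=0
after  1: R0=0x8b R1=0x00 R2=0x64 R3=0xa2 R4=0xef  N=0 Z=1
after  2: R0=0x8b R1=0x00 R2=0x64 R3=0xc2 R4=0xef  N=1 Z=0
after  3: R0=0x64 R1=0x00 R2=0x64 R3=0xc2 R4=0xef  N=0 Z=0
after  4: R0=0x64 R1=0x00 R2=0x64 R3=0x64 R4=0xef  N=0 Z=0
-- IRQ taken; context saved, return-PC = 5 --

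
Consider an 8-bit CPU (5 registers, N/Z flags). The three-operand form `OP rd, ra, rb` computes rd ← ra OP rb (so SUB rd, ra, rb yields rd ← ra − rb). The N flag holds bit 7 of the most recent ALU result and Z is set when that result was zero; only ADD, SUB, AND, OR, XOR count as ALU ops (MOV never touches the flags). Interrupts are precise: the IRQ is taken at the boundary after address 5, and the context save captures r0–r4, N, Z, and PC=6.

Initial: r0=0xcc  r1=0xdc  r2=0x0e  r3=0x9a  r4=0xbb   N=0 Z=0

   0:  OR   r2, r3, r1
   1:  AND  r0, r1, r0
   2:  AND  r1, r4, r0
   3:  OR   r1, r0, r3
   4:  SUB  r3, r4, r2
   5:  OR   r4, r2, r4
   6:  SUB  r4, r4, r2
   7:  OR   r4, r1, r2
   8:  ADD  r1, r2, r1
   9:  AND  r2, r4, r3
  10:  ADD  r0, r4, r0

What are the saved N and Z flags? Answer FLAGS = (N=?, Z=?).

after  0: r0=0xcc r1=0xdc r2=0xde r3=0x9a r4=0xbb  N=1 Z=0
after  1: r0=0xcc r1=0xdc r2=0xde r3=0x9a r4=0xbb  N=1 Z=0
after  2: r0=0xcc r1=0x88 r2=0xde r3=0x9a r4=0xbb  N=1 Z=0
after  3: r0=0xcc r1=0xde r2=0xde r3=0x9a r4=0xbb  N=1 Z=0
after  4: r0=0xcc r1=0xde r2=0xde r3=0xdd r4=0xbb  N=1 Z=0
after  5: r0=0xcc r1=0xde r2=0xde r3=0xdd r4=0xff  N=1 Z=0
-- IRQ taken; context saved, return-PC = 6 --

FLAGS = (N=1, Z=0)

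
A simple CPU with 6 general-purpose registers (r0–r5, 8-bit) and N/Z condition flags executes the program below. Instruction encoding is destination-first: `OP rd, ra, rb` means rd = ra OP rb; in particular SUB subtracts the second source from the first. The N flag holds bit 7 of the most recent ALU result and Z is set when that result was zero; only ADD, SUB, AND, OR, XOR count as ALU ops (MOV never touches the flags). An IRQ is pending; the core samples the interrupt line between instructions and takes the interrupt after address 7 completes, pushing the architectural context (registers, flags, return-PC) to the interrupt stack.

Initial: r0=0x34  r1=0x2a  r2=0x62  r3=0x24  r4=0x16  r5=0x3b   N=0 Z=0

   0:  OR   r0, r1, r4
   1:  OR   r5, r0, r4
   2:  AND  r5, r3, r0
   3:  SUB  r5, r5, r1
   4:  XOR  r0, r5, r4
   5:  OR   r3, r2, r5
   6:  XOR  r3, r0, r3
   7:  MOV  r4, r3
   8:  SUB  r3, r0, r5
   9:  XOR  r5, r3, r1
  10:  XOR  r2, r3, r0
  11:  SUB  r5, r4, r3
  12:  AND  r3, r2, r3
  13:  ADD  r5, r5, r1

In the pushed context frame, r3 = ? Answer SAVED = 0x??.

SAVED = 0x16

after  0: r0=0x3e r1=0x2a r2=0x62 r3=0x24 r4=0x16 r5=0x3b  N=0 Z=0
after  1: r0=0x3e r1=0x2a r2=0x62 r3=0x24 r4=0x16 r5=0x3e  N=0 Z=0
after  2: r0=0x3e r1=0x2a r2=0x62 r3=0x24 r4=0x16 r5=0x24  N=0 Z=0
after  3: r0=0x3e r1=0x2a r2=0x62 r3=0x24 r4=0x16 r5=0xfa  N=1 Z=0
after  4: r0=0xec r1=0x2a r2=0x62 r3=0x24 r4=0x16 r5=0xfa  N=1 Z=0
after  5: r0=0xec r1=0x2a r2=0x62 r3=0xfa r4=0x16 r5=0xfa  N=1 Z=0
after  6: r0=0xec r1=0x2a r2=0x62 r3=0x16 r4=0x16 r5=0xfa  N=0 Z=0
after  7: r0=0xec r1=0x2a r2=0x62 r3=0x16 r4=0x16 r5=0xfa  N=0 Z=0
-- IRQ taken; context saved, return-PC = 8 --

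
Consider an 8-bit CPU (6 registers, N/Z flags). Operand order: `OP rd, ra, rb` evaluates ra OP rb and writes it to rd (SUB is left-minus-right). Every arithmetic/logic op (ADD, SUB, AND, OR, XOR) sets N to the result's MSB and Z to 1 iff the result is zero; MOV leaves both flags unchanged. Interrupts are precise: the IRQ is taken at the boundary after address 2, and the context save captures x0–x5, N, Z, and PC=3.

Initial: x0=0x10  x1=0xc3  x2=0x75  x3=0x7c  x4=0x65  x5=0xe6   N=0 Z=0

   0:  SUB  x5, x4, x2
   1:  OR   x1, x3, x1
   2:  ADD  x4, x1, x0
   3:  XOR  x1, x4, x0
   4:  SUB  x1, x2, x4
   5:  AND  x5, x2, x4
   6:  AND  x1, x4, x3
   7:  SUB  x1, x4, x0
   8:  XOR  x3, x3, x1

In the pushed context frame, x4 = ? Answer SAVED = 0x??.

SAVED = 0x0f

after  0: x0=0x10 x1=0xc3 x2=0x75 x3=0x7c x4=0x65 x5=0xf0  N=1 Z=0
after  1: x0=0x10 x1=0xff x2=0x75 x3=0x7c x4=0x65 x5=0xf0  N=1 Z=0
after  2: x0=0x10 x1=0xff x2=0x75 x3=0x7c x4=0x0f x5=0xf0  N=0 Z=0
-- IRQ taken; context saved, return-PC = 3 --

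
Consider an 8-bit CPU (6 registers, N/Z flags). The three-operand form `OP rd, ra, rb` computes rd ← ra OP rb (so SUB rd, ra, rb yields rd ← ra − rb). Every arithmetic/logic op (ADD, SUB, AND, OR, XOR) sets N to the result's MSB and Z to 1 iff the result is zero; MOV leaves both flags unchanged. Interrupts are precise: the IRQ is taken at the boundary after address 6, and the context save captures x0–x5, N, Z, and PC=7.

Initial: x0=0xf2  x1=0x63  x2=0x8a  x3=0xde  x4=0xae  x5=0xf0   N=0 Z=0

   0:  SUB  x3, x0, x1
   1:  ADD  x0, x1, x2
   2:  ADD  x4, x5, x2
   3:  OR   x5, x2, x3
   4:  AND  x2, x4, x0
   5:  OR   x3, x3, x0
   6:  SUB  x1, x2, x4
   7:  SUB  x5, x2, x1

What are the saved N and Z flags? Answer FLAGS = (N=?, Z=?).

FLAGS = (N=1, Z=0)

after  0: x0=0xf2 x1=0x63 x2=0x8a x3=0x8f x4=0xae x5=0xf0  N=1 Z=0
after  1: x0=0xed x1=0x63 x2=0x8a x3=0x8f x4=0xae x5=0xf0  N=1 Z=0
after  2: x0=0xed x1=0x63 x2=0x8a x3=0x8f x4=0x7a x5=0xf0  N=0 Z=0
after  3: x0=0xed x1=0x63 x2=0x8a x3=0x8f x4=0x7a x5=0x8f  N=1 Z=0
after  4: x0=0xed x1=0x63 x2=0x68 x3=0x8f x4=0x7a x5=0x8f  N=0 Z=0
after  5: x0=0xed x1=0x63 x2=0x68 x3=0xef x4=0x7a x5=0x8f  N=1 Z=0
after  6: x0=0xed x1=0xee x2=0x68 x3=0xef x4=0x7a x5=0x8f  N=1 Z=0
-- IRQ taken; context saved, return-PC = 7 --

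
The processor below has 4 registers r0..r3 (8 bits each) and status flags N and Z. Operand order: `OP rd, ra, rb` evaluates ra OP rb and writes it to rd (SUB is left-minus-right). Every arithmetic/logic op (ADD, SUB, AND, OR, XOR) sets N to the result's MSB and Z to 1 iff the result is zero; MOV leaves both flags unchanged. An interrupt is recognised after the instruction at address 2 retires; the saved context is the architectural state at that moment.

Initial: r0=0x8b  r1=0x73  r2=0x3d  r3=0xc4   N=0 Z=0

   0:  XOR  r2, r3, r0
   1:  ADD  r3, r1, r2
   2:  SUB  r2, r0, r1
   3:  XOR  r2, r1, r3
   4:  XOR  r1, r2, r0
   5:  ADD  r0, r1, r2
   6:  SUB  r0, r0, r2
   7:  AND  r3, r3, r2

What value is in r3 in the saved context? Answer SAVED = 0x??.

SAVED = 0xc2

after  0: r0=0x8b r1=0x73 r2=0x4f r3=0xc4  N=0 Z=0
after  1: r0=0x8b r1=0x73 r2=0x4f r3=0xc2  N=1 Z=0
after  2: r0=0x8b r1=0x73 r2=0x18 r3=0xc2  N=0 Z=0
-- IRQ taken; context saved, return-PC = 3 --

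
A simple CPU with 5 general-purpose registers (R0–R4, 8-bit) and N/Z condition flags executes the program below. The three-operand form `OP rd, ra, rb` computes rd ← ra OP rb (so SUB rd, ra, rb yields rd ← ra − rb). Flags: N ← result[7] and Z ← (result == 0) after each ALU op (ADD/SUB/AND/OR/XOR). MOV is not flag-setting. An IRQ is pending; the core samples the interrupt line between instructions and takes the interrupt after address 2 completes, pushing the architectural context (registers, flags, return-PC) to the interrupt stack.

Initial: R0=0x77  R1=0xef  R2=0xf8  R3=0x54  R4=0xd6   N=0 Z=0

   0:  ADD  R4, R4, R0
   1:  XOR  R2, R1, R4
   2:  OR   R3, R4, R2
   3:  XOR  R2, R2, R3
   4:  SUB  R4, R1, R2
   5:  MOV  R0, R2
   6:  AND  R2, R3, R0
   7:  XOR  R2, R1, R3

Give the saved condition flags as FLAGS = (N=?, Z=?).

after  0: R0=0x77 R1=0xef R2=0xf8 R3=0x54 R4=0x4d  N=0 Z=0
after  1: R0=0x77 R1=0xef R2=0xa2 R3=0x54 R4=0x4d  N=1 Z=0
after  2: R0=0x77 R1=0xef R2=0xa2 R3=0xef R4=0x4d  N=1 Z=0
-- IRQ taken; context saved, return-PC = 3 --

FLAGS = (N=1, Z=0)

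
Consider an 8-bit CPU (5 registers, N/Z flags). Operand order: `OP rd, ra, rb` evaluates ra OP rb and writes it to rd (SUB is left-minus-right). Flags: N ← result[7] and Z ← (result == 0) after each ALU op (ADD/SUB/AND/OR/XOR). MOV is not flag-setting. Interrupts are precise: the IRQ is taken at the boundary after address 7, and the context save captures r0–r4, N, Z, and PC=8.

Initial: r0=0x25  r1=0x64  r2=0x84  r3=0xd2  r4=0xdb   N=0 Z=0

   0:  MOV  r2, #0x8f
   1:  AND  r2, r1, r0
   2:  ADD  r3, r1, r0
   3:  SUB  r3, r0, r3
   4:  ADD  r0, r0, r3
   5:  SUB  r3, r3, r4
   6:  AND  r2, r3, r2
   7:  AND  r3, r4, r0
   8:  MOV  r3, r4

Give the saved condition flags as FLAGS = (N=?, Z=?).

after  0: r0=0x25 r1=0x64 r2=0x8f r3=0xd2 r4=0xdb  N=0 Z=0
after  1: r0=0x25 r1=0x64 r2=0x24 r3=0xd2 r4=0xdb  N=0 Z=0
after  2: r0=0x25 r1=0x64 r2=0x24 r3=0x89 r4=0xdb  N=1 Z=0
after  3: r0=0x25 r1=0x64 r2=0x24 r3=0x9c r4=0xdb  N=1 Z=0
after  4: r0=0xc1 r1=0x64 r2=0x24 r3=0x9c r4=0xdb  N=1 Z=0
after  5: r0=0xc1 r1=0x64 r2=0x24 r3=0xc1 r4=0xdb  N=1 Z=0
after  6: r0=0xc1 r1=0x64 r2=0x00 r3=0xc1 r4=0xdb  N=0 Z=1
after  7: r0=0xc1 r1=0x64 r2=0x00 r3=0xc1 r4=0xdb  N=1 Z=0
-- IRQ taken; context saved, return-PC = 8 --

FLAGS = (N=1, Z=0)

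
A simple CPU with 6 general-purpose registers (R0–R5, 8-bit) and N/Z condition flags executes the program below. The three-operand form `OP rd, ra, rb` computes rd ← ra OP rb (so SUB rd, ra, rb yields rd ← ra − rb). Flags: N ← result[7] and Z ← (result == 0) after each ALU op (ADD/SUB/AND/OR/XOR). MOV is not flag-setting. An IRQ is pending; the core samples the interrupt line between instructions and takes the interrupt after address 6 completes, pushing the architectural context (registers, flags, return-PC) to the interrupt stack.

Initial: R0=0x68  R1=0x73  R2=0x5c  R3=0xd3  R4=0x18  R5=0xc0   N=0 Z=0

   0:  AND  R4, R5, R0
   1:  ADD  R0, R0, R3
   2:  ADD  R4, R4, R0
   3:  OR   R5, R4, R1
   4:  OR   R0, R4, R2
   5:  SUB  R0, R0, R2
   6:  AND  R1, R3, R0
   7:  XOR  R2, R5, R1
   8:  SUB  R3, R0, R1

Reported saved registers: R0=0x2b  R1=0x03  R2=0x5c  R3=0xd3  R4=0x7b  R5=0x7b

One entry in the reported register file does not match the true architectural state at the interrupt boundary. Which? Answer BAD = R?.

after  0: R0=0x68 R1=0x73 R2=0x5c R3=0xd3 R4=0x40 R5=0xc0  N=0 Z=0
after  1: R0=0x3b R1=0x73 R2=0x5c R3=0xd3 R4=0x40 R5=0xc0  N=0 Z=0
after  2: R0=0x3b R1=0x73 R2=0x5c R3=0xd3 R4=0x7b R5=0xc0  N=0 Z=0
after  3: R0=0x3b R1=0x73 R2=0x5c R3=0xd3 R4=0x7b R5=0x7b  N=0 Z=0
after  4: R0=0x7f R1=0x73 R2=0x5c R3=0xd3 R4=0x7b R5=0x7b  N=0 Z=0
after  5: R0=0x23 R1=0x73 R2=0x5c R3=0xd3 R4=0x7b R5=0x7b  N=0 Z=0
after  6: R0=0x23 R1=0x03 R2=0x5c R3=0xd3 R4=0x7b R5=0x7b  N=0 Z=0
-- IRQ taken; context saved, return-PC = 7 --
mismatch: R0: reported 0x2b vs actual 0x23

BAD = R0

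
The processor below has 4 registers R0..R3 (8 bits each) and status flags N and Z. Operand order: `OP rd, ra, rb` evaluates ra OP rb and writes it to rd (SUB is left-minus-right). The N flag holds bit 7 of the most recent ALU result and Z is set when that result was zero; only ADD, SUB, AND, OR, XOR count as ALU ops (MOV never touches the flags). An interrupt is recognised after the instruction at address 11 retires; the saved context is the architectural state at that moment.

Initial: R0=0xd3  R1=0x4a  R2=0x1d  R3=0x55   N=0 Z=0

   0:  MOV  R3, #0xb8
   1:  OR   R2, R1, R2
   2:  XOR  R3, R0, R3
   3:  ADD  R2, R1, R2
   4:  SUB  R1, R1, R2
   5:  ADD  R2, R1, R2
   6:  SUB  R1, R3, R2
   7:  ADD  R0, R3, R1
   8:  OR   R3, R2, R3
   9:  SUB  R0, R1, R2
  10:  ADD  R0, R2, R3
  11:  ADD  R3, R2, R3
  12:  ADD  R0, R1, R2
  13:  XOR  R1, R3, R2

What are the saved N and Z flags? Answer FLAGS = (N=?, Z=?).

after  0: R0=0xd3 R1=0x4a R2=0x1d R3=0xb8  N=0 Z=0
after  1: R0=0xd3 R1=0x4a R2=0x5f R3=0xb8  N=0 Z=0
after  2: R0=0xd3 R1=0x4a R2=0x5f R3=0x6b  N=0 Z=0
after  3: R0=0xd3 R1=0x4a R2=0xa9 R3=0x6b  N=1 Z=0
after  4: R0=0xd3 R1=0xa1 R2=0xa9 R3=0x6b  N=1 Z=0
after  5: R0=0xd3 R1=0xa1 R2=0x4a R3=0x6b  N=0 Z=0
after  6: R0=0xd3 R1=0x21 R2=0x4a R3=0x6b  N=0 Z=0
after  7: R0=0x8c R1=0x21 R2=0x4a R3=0x6b  N=1 Z=0
after  8: R0=0x8c R1=0x21 R2=0x4a R3=0x6b  N=0 Z=0
after  9: R0=0xd7 R1=0x21 R2=0x4a R3=0x6b  N=1 Z=0
after 10: R0=0xb5 R1=0x21 R2=0x4a R3=0x6b  N=1 Z=0
after 11: R0=0xb5 R1=0x21 R2=0x4a R3=0xb5  N=1 Z=0
-- IRQ taken; context saved, return-PC = 12 --

FLAGS = (N=1, Z=0)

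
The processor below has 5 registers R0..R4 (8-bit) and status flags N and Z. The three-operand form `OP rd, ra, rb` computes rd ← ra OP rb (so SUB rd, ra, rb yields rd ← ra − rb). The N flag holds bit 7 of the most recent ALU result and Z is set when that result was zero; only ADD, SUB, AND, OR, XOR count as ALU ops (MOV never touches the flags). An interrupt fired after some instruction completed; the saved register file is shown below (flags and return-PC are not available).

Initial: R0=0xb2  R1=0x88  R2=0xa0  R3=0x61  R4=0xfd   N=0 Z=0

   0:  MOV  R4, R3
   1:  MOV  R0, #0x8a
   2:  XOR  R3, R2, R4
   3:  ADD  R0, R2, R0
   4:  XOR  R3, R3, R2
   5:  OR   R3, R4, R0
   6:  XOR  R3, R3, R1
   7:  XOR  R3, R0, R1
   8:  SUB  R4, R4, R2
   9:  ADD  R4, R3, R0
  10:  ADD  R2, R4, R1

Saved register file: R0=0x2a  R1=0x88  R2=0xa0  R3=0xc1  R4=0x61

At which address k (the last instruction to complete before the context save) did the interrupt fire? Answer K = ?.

after  0: R0=0xb2 R1=0x88 R2=0xa0 R3=0x61 R4=0x61  N=0 Z=0
after  1: R0=0x8a R1=0x88 R2=0xa0 R3=0x61 R4=0x61  N=0 Z=0
after  2: R0=0x8a R1=0x88 R2=0xa0 R3=0xc1 R4=0x61  N=1 Z=0
after  3: R0=0x2a R1=0x88 R2=0xa0 R3=0xc1 R4=0x61  N=0 Z=0
-- IRQ taken; context saved, return-PC = 4 --

K = 3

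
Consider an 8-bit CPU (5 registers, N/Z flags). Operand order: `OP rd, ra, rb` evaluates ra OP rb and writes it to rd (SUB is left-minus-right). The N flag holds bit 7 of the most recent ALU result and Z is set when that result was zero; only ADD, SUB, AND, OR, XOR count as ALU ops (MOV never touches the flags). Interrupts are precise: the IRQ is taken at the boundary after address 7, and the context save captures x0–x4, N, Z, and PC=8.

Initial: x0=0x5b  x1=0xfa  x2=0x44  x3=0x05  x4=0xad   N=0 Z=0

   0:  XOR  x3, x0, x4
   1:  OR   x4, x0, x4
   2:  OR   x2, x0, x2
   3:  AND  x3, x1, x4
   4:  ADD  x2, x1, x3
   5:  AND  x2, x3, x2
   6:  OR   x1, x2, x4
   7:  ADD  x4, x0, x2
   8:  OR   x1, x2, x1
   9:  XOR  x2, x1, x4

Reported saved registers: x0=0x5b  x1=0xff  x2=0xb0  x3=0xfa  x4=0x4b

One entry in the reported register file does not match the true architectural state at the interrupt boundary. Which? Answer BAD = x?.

BAD = x2

after  0: x0=0x5b x1=0xfa x2=0x44 x3=0xf6 x4=0xad  N=1 Z=0
after  1: x0=0x5b x1=0xfa x2=0x44 x3=0xf6 x4=0xff  N=1 Z=0
after  2: x0=0x5b x1=0xfa x2=0x5f x3=0xf6 x4=0xff  N=0 Z=0
after  3: x0=0x5b x1=0xfa x2=0x5f x3=0xfa x4=0xff  N=1 Z=0
after  4: x0=0x5b x1=0xfa x2=0xf4 x3=0xfa x4=0xff  N=1 Z=0
after  5: x0=0x5b x1=0xfa x2=0xf0 x3=0xfa x4=0xff  N=1 Z=0
after  6: x0=0x5b x1=0xff x2=0xf0 x3=0xfa x4=0xff  N=1 Z=0
after  7: x0=0x5b x1=0xff x2=0xf0 x3=0xfa x4=0x4b  N=0 Z=0
-- IRQ taken; context saved, return-PC = 8 --
mismatch: x2: reported 0xb0 vs actual 0xf0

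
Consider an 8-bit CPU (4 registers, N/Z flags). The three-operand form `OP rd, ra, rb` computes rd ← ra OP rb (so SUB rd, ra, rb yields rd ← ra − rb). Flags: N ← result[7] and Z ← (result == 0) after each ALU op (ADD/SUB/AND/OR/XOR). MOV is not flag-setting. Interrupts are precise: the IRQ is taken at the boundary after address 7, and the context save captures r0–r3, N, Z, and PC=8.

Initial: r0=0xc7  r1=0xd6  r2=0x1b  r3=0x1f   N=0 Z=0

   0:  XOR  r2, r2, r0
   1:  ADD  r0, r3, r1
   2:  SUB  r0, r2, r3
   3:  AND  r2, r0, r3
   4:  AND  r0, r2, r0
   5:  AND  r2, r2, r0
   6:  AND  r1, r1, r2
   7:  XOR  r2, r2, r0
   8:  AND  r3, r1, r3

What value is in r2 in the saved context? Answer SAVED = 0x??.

SAVED = 0x00

after  0: r0=0xc7 r1=0xd6 r2=0xdc r3=0x1f  N=1 Z=0
after  1: r0=0xf5 r1=0xd6 r2=0xdc r3=0x1f  N=1 Z=0
after  2: r0=0xbd r1=0xd6 r2=0xdc r3=0x1f  N=1 Z=0
after  3: r0=0xbd r1=0xd6 r2=0x1d r3=0x1f  N=0 Z=0
after  4: r0=0x1d r1=0xd6 r2=0x1d r3=0x1f  N=0 Z=0
after  5: r0=0x1d r1=0xd6 r2=0x1d r3=0x1f  N=0 Z=0
after  6: r0=0x1d r1=0x14 r2=0x1d r3=0x1f  N=0 Z=0
after  7: r0=0x1d r1=0x14 r2=0x00 r3=0x1f  N=0 Z=1
-- IRQ taken; context saved, return-PC = 8 --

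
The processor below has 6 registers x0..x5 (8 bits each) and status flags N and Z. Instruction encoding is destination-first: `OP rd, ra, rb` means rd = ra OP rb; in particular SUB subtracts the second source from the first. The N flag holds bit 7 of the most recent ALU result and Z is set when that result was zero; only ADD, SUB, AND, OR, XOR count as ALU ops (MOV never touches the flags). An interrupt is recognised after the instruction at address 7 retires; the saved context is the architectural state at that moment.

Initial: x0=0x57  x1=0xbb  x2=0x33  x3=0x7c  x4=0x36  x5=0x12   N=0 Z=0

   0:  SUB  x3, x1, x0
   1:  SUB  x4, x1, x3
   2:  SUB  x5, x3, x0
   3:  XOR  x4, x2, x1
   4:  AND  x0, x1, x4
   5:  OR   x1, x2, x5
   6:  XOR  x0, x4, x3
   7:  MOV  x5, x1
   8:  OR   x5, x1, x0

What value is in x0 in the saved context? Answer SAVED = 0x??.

after  0: x0=0x57 x1=0xbb x2=0x33 x3=0x64 x4=0x36 x5=0x12  N=0 Z=0
after  1: x0=0x57 x1=0xbb x2=0x33 x3=0x64 x4=0x57 x5=0x12  N=0 Z=0
after  2: x0=0x57 x1=0xbb x2=0x33 x3=0x64 x4=0x57 x5=0x0d  N=0 Z=0
after  3: x0=0x57 x1=0xbb x2=0x33 x3=0x64 x4=0x88 x5=0x0d  N=1 Z=0
after  4: x0=0x88 x1=0xbb x2=0x33 x3=0x64 x4=0x88 x5=0x0d  N=1 Z=0
after  5: x0=0x88 x1=0x3f x2=0x33 x3=0x64 x4=0x88 x5=0x0d  N=0 Z=0
after  6: x0=0xec x1=0x3f x2=0x33 x3=0x64 x4=0x88 x5=0x0d  N=1 Z=0
after  7: x0=0xec x1=0x3f x2=0x33 x3=0x64 x4=0x88 x5=0x3f  N=1 Z=0
-- IRQ taken; context saved, return-PC = 8 --

SAVED = 0xec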